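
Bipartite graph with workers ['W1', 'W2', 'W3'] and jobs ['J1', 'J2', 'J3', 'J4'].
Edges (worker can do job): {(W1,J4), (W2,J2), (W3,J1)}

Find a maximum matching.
Matching: {(W1,J4), (W2,J2), (W3,J1)}

Maximum matching (size 3):
  W1 → J4
  W2 → J2
  W3 → J1

Each worker is assigned to at most one job, and each job to at most one worker.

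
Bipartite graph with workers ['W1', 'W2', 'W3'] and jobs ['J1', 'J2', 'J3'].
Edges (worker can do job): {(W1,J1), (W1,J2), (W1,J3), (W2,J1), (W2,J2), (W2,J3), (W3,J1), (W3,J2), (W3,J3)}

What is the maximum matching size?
Maximum matching size = 3

Maximum matching: {(W1,J2), (W2,J1), (W3,J3)}
Size: 3

This assigns 3 workers to 3 distinct jobs.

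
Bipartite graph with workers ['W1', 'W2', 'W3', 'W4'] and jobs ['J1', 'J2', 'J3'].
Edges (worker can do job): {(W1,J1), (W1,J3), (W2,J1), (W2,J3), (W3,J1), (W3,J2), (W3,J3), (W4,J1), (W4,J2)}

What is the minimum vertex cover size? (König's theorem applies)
Minimum vertex cover size = 3

By König's theorem: in bipartite graphs,
min vertex cover = max matching = 3

Maximum matching has size 3, so minimum vertex cover also has size 3.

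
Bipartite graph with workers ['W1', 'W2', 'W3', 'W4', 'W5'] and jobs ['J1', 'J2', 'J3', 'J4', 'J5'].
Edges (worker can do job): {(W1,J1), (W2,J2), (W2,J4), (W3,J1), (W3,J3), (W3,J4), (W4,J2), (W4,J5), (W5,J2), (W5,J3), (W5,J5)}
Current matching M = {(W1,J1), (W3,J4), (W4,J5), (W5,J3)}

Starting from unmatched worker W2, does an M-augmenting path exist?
Yes: W2 → J4 → W3 → J3 → W5 → J5 → W4 → J2

An M-augmenting path alternates non-matching / matching edges, starting and ending at unmatched vertices.
Path: W2 → J4 → W3 → J3 → W5 → J5 → W4 → J2
(J2 is unmatched in M, so the path is augmenting.)
Flipping edges along this path would increase |M| from 4 to 5.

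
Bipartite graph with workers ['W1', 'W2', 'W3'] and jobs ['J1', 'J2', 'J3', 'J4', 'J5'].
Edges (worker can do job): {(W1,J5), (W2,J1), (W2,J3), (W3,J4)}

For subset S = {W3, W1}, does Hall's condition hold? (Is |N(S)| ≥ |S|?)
Yes: |N(S)| = 2, |S| = 2

Subset S = {W3, W1}
Neighbors N(S) = {J4, J5}

|N(S)| = 2, |S| = 2
Hall's condition: |N(S)| ≥ |S| is satisfied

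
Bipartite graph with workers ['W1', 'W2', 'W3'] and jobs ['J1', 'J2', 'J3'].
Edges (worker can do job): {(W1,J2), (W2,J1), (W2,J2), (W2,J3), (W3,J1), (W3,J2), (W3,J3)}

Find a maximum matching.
Matching: {(W1,J2), (W2,J3), (W3,J1)}

Maximum matching (size 3):
  W1 → J2
  W2 → J3
  W3 → J1

Each worker is assigned to at most one job, and each job to at most one worker.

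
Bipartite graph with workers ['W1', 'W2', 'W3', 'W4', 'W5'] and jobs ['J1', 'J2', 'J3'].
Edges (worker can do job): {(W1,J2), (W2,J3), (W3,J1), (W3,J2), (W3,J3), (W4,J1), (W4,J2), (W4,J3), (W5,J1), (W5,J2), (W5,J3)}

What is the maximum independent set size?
Maximum independent set = 5

By König's theorem:
- Min vertex cover = Max matching = 3
- Max independent set = Total vertices - Min vertex cover
- Max independent set = 8 - 3 = 5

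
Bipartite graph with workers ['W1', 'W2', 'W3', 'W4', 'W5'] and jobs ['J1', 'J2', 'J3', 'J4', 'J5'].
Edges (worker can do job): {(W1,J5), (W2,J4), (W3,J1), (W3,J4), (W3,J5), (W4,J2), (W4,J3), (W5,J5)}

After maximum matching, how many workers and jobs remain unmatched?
Unmatched: 1 workers, 1 jobs

Maximum matching size: 4
Workers: 5 total, 4 matched, 1 unmatched
Jobs: 5 total, 4 matched, 1 unmatched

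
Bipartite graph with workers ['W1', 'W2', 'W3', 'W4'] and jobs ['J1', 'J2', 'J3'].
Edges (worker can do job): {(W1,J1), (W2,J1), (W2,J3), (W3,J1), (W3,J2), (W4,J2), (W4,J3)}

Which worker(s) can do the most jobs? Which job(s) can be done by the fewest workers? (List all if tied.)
Most versatile: W2, W3, W4 (2 jobs); Least covered: J2, J3 (2 workers)

Worker degrees (jobs they can do): W1:1, W2:2, W3:2, W4:2
Job degrees (workers who can do it): J1:3, J2:2, J3:2

Maximum worker degree is 2, achieved by: W2, W3, W4
Minimum job degree is 2, achieved by: J2, J3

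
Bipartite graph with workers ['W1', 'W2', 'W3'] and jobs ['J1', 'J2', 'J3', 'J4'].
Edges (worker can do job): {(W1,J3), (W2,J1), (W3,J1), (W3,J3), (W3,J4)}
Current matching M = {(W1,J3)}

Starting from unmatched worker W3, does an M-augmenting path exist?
Yes: W3 → J1

An M-augmenting path alternates non-matching / matching edges, starting and ending at unmatched vertices.
Path: W3 → J1
(J1 is unmatched in M, so the path is augmenting.)
Flipping edges along this path would increase |M| from 1 to 2.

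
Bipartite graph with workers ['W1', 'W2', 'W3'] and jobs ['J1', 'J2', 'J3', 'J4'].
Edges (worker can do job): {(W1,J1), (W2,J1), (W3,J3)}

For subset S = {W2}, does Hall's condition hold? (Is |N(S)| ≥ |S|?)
Yes: |N(S)| = 1, |S| = 1

Subset S = {W2}
Neighbors N(S) = {J1}

|N(S)| = 1, |S| = 1
Hall's condition: |N(S)| ≥ |S| is satisfied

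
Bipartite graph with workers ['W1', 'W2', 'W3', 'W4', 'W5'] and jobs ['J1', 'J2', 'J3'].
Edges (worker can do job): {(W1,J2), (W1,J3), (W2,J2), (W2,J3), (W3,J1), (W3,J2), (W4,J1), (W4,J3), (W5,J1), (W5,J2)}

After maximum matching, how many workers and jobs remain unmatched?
Unmatched: 2 workers, 0 jobs

Maximum matching size: 3
Workers: 5 total, 3 matched, 2 unmatched
Jobs: 3 total, 3 matched, 0 unmatched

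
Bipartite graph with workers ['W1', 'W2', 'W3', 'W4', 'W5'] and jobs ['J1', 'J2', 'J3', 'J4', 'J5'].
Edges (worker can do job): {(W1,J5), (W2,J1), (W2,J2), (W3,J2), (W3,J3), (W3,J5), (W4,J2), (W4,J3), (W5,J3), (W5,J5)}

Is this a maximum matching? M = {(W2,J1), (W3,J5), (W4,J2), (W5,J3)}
Yes, size 4 is maximum

Proposed matching has size 4.
Maximum matching size for this graph: 4.

This is a maximum matching.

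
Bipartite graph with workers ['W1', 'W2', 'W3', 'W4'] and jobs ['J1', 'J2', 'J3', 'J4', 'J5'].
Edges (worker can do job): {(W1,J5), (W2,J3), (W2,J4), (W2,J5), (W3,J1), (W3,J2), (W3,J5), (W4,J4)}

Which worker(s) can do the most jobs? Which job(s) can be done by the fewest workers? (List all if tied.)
Most versatile: W2, W3 (3 jobs); Least covered: J1, J2, J3 (1 workers)

Worker degrees (jobs they can do): W1:1, W2:3, W3:3, W4:1
Job degrees (workers who can do it): J1:1, J2:1, J3:1, J4:2, J5:3

Maximum worker degree is 3, achieved by: W2, W3
Minimum job degree is 1, achieved by: J1, J2, J3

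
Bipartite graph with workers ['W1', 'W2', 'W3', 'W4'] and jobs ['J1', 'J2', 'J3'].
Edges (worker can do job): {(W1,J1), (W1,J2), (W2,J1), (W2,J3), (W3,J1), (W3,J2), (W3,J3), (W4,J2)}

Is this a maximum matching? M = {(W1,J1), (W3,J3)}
No, size 2 is not maximum

Proposed matching has size 2.
Maximum matching size for this graph: 3.

This is NOT maximum - can be improved to size 3.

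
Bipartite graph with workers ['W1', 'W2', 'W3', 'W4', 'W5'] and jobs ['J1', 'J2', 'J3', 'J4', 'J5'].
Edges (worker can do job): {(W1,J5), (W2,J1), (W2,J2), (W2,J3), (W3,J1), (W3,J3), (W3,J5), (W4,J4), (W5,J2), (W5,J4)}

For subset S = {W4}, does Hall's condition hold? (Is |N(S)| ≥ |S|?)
Yes: |N(S)| = 1, |S| = 1

Subset S = {W4}
Neighbors N(S) = {J4}

|N(S)| = 1, |S| = 1
Hall's condition: |N(S)| ≥ |S| is satisfied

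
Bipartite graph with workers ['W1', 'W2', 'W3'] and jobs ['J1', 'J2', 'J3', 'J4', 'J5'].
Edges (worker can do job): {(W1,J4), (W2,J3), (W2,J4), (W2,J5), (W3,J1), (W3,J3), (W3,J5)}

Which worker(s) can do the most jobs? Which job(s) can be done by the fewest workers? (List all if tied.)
Most versatile: W2, W3 (3 jobs); Least covered: J2 (0 workers)

Worker degrees (jobs they can do): W1:1, W2:3, W3:3
Job degrees (workers who can do it): J1:1, J2:0, J3:2, J4:2, J5:2

Maximum worker degree is 3, achieved by: W2, W3
Minimum job degree is 0, achieved by: J2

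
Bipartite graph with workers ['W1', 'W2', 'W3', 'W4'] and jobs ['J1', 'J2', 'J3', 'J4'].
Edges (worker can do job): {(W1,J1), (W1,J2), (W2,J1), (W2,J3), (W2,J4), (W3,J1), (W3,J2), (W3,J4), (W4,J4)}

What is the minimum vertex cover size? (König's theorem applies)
Minimum vertex cover size = 4

By König's theorem: in bipartite graphs,
min vertex cover = max matching = 4

Maximum matching has size 4, so minimum vertex cover also has size 4.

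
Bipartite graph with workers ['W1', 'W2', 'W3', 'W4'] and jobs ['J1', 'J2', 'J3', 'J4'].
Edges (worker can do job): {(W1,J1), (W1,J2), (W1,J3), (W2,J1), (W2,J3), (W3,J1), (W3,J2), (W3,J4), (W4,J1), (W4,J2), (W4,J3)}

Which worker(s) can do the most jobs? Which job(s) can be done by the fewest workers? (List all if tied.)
Most versatile: W1, W3, W4 (3 jobs); Least covered: J4 (1 workers)

Worker degrees (jobs they can do): W1:3, W2:2, W3:3, W4:3
Job degrees (workers who can do it): J1:4, J2:3, J3:3, J4:1

Maximum worker degree is 3, achieved by: W1, W3, W4
Minimum job degree is 1, achieved by: J4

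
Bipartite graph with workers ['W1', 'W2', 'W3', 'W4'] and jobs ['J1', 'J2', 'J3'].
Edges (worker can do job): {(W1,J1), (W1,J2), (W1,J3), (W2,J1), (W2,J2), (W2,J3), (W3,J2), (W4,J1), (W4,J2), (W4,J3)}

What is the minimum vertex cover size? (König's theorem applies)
Minimum vertex cover size = 3

By König's theorem: in bipartite graphs,
min vertex cover = max matching = 3

Maximum matching has size 3, so minimum vertex cover also has size 3.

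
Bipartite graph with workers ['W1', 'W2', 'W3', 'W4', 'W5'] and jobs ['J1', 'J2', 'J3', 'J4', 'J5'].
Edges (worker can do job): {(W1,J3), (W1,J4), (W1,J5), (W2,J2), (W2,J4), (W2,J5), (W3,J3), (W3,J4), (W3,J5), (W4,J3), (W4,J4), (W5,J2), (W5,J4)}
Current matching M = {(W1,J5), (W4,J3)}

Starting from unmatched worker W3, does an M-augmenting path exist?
Yes: W3 → J4

An M-augmenting path alternates non-matching / matching edges, starting and ending at unmatched vertices.
Path: W3 → J4
(J4 is unmatched in M, so the path is augmenting.)
Flipping edges along this path would increase |M| from 2 to 3.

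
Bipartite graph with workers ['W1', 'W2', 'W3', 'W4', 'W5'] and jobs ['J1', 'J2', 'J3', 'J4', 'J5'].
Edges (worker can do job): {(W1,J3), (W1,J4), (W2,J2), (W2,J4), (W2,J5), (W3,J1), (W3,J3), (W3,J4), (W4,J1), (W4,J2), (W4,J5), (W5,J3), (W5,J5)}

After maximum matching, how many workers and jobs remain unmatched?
Unmatched: 0 workers, 0 jobs

Maximum matching size: 5
Workers: 5 total, 5 matched, 0 unmatched
Jobs: 5 total, 5 matched, 0 unmatched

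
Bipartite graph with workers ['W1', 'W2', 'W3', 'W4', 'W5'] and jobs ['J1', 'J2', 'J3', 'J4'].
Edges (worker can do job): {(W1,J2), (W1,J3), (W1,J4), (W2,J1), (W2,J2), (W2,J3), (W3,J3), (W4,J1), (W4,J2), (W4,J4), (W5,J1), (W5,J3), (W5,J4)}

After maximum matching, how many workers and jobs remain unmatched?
Unmatched: 1 workers, 0 jobs

Maximum matching size: 4
Workers: 5 total, 4 matched, 1 unmatched
Jobs: 4 total, 4 matched, 0 unmatched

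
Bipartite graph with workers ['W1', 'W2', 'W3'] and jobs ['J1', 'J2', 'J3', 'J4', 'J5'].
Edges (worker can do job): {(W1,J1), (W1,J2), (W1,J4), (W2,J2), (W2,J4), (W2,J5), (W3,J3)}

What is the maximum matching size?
Maximum matching size = 3

Maximum matching: {(W1,J4), (W2,J5), (W3,J3)}
Size: 3

This assigns 3 workers to 3 distinct jobs.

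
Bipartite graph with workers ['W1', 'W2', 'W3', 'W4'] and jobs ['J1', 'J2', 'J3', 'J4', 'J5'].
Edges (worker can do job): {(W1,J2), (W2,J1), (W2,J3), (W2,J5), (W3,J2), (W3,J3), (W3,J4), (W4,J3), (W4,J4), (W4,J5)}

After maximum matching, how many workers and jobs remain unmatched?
Unmatched: 0 workers, 1 jobs

Maximum matching size: 4
Workers: 4 total, 4 matched, 0 unmatched
Jobs: 5 total, 4 matched, 1 unmatched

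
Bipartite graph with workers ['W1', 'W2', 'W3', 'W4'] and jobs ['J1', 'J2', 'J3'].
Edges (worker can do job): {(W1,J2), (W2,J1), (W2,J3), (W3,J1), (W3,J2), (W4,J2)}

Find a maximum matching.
Matching: {(W2,J3), (W3,J1), (W4,J2)}

Maximum matching (size 3):
  W2 → J3
  W3 → J1
  W4 → J2

Each worker is assigned to at most one job, and each job to at most one worker.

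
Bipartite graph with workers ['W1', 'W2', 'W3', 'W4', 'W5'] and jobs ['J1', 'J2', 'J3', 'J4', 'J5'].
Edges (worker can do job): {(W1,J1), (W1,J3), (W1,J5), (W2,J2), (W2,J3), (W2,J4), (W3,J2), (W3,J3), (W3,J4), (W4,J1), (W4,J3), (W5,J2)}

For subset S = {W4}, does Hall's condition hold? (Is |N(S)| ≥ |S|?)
Yes: |N(S)| = 2, |S| = 1

Subset S = {W4}
Neighbors N(S) = {J1, J3}

|N(S)| = 2, |S| = 1
Hall's condition: |N(S)| ≥ |S| is satisfied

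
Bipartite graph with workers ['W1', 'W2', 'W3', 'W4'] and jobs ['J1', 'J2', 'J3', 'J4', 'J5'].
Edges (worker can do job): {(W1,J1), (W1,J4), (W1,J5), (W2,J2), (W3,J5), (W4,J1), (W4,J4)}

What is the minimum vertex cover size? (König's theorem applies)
Minimum vertex cover size = 4

By König's theorem: in bipartite graphs,
min vertex cover = max matching = 4

Maximum matching has size 4, so minimum vertex cover also has size 4.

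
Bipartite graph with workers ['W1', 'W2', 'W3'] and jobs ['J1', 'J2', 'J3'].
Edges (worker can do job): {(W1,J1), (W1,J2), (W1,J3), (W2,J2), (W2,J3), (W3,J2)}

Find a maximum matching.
Matching: {(W1,J1), (W2,J3), (W3,J2)}

Maximum matching (size 3):
  W1 → J1
  W2 → J3
  W3 → J2

Each worker is assigned to at most one job, and each job to at most one worker.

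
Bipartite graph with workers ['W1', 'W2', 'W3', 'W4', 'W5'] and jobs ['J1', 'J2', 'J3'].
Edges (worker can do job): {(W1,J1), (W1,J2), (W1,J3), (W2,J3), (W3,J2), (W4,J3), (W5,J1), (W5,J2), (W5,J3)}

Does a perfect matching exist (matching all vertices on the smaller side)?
Yes, perfect matching exists (size 3)

Perfect matching: {(W1,J1), (W3,J2), (W5,J3)}
All 3 vertices on the smaller side are matched.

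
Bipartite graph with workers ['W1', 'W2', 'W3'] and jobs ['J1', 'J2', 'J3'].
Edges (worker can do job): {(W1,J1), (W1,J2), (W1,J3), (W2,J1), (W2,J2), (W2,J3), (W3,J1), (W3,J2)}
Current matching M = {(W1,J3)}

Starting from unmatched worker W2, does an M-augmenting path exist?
Yes: W2 → J1

An M-augmenting path alternates non-matching / matching edges, starting and ending at unmatched vertices.
Path: W2 → J1
(J1 is unmatched in M, so the path is augmenting.)
Flipping edges along this path would increase |M| from 1 to 2.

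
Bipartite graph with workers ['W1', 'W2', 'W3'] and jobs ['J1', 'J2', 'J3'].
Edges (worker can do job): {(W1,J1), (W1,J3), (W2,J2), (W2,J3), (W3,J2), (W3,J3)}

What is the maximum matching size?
Maximum matching size = 3

Maximum matching: {(W1,J1), (W2,J2), (W3,J3)}
Size: 3

This assigns 3 workers to 3 distinct jobs.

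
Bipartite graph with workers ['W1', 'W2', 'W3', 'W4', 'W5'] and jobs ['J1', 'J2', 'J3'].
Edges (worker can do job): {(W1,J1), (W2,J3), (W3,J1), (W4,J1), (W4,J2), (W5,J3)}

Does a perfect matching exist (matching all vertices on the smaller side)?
Yes, perfect matching exists (size 3)

Perfect matching: {(W3,J1), (W4,J2), (W5,J3)}
All 3 vertices on the smaller side are matched.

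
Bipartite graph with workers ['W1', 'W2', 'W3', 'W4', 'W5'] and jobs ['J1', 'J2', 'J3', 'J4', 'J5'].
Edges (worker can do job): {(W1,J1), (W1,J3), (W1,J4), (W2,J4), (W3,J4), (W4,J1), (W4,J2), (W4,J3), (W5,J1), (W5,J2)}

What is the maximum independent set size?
Maximum independent set = 6

By König's theorem:
- Min vertex cover = Max matching = 4
- Max independent set = Total vertices - Min vertex cover
- Max independent set = 10 - 4 = 6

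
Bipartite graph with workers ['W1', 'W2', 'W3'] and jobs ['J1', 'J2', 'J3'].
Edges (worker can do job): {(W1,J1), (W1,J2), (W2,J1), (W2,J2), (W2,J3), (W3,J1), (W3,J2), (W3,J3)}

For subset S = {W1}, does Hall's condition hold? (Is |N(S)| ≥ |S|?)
Yes: |N(S)| = 2, |S| = 1

Subset S = {W1}
Neighbors N(S) = {J1, J2}

|N(S)| = 2, |S| = 1
Hall's condition: |N(S)| ≥ |S| is satisfied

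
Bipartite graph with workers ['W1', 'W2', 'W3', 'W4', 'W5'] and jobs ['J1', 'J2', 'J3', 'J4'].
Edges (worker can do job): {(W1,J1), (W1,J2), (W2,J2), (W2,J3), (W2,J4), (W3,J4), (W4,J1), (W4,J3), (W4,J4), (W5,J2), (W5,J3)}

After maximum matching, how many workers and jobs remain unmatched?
Unmatched: 1 workers, 0 jobs

Maximum matching size: 4
Workers: 5 total, 4 matched, 1 unmatched
Jobs: 4 total, 4 matched, 0 unmatched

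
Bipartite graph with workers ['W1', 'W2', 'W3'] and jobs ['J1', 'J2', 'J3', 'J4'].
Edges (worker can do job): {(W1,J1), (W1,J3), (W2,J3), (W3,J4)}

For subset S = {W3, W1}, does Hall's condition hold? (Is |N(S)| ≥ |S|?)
Yes: |N(S)| = 3, |S| = 2

Subset S = {W3, W1}
Neighbors N(S) = {J1, J3, J4}

|N(S)| = 3, |S| = 2
Hall's condition: |N(S)| ≥ |S| is satisfied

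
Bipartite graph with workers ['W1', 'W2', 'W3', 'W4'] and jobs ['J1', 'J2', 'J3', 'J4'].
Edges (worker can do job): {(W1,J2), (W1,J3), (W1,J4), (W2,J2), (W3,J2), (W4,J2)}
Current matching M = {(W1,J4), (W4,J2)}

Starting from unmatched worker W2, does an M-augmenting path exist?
No augmenting path from W2

Alternating search from W2 reaches jobs: {J2}.
Every reachable job is already matched in M, and following those matched edges back to workers exposes no further unvisited jobs.
No M-augmenting path from W2 exists.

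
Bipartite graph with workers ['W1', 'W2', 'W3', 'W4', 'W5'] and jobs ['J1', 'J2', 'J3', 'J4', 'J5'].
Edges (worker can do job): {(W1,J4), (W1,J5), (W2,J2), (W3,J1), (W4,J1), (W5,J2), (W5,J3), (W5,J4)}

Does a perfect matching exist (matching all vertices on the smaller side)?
No, maximum matching has size 4 < 5

Maximum matching has size 4, need 5 for perfect matching.
Unmatched workers: ['W4']
Unmatched jobs: ['J5']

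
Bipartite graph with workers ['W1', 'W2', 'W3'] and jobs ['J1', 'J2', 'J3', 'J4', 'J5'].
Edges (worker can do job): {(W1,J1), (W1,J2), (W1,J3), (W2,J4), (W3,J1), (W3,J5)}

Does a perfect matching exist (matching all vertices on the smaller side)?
Yes, perfect matching exists (size 3)

Perfect matching: {(W1,J3), (W2,J4), (W3,J1)}
All 3 vertices on the smaller side are matched.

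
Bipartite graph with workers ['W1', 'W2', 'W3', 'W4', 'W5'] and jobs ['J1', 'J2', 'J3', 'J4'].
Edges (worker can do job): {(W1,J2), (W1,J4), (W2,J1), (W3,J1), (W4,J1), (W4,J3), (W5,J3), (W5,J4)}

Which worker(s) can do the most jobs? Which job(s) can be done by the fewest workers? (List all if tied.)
Most versatile: W1, W4, W5 (2 jobs); Least covered: J2 (1 workers)

Worker degrees (jobs they can do): W1:2, W2:1, W3:1, W4:2, W5:2
Job degrees (workers who can do it): J1:3, J2:1, J3:2, J4:2

Maximum worker degree is 2, achieved by: W1, W4, W5
Minimum job degree is 1, achieved by: J2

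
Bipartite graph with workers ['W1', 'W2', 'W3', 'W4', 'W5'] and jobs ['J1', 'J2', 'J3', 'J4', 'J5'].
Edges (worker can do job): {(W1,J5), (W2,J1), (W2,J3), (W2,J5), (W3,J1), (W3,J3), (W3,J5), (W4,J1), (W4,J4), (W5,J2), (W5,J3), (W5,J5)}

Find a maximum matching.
Matching: {(W1,J5), (W2,J3), (W3,J1), (W4,J4), (W5,J2)}

Maximum matching (size 5):
  W1 → J5
  W2 → J3
  W3 → J1
  W4 → J4
  W5 → J2

Each worker is assigned to at most one job, and each job to at most one worker.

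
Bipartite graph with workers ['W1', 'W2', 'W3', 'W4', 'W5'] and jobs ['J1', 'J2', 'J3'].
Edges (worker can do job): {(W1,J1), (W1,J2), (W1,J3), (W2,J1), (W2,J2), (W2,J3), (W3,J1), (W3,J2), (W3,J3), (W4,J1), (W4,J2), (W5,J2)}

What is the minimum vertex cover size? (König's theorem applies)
Minimum vertex cover size = 3

By König's theorem: in bipartite graphs,
min vertex cover = max matching = 3

Maximum matching has size 3, so minimum vertex cover also has size 3.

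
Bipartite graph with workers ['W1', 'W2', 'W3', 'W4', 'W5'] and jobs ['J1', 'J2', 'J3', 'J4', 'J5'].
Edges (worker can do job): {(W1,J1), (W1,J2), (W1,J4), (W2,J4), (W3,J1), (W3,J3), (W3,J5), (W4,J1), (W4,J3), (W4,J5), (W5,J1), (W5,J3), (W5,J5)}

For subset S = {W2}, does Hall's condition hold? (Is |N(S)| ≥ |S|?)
Yes: |N(S)| = 1, |S| = 1

Subset S = {W2}
Neighbors N(S) = {J4}

|N(S)| = 1, |S| = 1
Hall's condition: |N(S)| ≥ |S| is satisfied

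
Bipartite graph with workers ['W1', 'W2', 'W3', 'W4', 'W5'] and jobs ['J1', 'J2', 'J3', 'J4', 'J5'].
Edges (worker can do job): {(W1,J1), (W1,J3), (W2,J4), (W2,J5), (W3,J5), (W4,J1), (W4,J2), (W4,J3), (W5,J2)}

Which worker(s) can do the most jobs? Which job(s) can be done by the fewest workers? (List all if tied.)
Most versatile: W4 (3 jobs); Least covered: J4 (1 workers)

Worker degrees (jobs they can do): W1:2, W2:2, W3:1, W4:3, W5:1
Job degrees (workers who can do it): J1:2, J2:2, J3:2, J4:1, J5:2

Maximum worker degree is 3, achieved by: W4
Minimum job degree is 1, achieved by: J4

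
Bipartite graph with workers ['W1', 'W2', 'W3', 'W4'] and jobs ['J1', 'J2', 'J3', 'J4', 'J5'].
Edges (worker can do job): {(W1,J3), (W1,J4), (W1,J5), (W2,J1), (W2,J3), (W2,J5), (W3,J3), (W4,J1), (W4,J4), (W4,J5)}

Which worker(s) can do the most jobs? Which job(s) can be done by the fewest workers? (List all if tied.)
Most versatile: W1, W2, W4 (3 jobs); Least covered: J2 (0 workers)

Worker degrees (jobs they can do): W1:3, W2:3, W3:1, W4:3
Job degrees (workers who can do it): J1:2, J2:0, J3:3, J4:2, J5:3

Maximum worker degree is 3, achieved by: W1, W2, W4
Minimum job degree is 0, achieved by: J2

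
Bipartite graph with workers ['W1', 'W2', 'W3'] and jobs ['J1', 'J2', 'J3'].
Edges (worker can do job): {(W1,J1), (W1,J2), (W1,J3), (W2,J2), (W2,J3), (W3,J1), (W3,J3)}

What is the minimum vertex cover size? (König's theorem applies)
Minimum vertex cover size = 3

By König's theorem: in bipartite graphs,
min vertex cover = max matching = 3

Maximum matching has size 3, so minimum vertex cover also has size 3.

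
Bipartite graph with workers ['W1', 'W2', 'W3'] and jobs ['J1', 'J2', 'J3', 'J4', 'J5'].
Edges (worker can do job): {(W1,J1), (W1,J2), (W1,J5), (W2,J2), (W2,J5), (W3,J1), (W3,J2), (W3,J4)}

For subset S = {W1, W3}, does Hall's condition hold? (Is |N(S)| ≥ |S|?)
Yes: |N(S)| = 4, |S| = 2

Subset S = {W1, W3}
Neighbors N(S) = {J1, J2, J4, J5}

|N(S)| = 4, |S| = 2
Hall's condition: |N(S)| ≥ |S| is satisfied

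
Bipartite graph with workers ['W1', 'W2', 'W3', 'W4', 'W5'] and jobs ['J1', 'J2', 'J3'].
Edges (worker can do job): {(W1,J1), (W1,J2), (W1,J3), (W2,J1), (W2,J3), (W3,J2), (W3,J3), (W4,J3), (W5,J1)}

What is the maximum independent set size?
Maximum independent set = 5

By König's theorem:
- Min vertex cover = Max matching = 3
- Max independent set = Total vertices - Min vertex cover
- Max independent set = 8 - 3 = 5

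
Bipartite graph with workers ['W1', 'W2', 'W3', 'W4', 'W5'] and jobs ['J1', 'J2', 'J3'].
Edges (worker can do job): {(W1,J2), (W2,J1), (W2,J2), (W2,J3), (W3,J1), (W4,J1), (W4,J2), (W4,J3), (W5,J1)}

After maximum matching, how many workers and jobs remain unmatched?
Unmatched: 2 workers, 0 jobs

Maximum matching size: 3
Workers: 5 total, 3 matched, 2 unmatched
Jobs: 3 total, 3 matched, 0 unmatched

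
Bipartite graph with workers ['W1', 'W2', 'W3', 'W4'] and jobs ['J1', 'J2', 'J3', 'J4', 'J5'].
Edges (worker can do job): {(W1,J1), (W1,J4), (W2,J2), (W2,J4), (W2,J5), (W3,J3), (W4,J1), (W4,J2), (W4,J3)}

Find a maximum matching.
Matching: {(W1,J4), (W2,J5), (W3,J3), (W4,J1)}

Maximum matching (size 4):
  W1 → J4
  W2 → J5
  W3 → J3
  W4 → J1

Each worker is assigned to at most one job, and each job to at most one worker.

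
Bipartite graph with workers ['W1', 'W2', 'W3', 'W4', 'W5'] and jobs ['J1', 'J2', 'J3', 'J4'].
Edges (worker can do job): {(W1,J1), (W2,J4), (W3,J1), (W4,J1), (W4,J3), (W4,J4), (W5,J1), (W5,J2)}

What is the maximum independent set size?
Maximum independent set = 5

By König's theorem:
- Min vertex cover = Max matching = 4
- Max independent set = Total vertices - Min vertex cover
- Max independent set = 9 - 4 = 5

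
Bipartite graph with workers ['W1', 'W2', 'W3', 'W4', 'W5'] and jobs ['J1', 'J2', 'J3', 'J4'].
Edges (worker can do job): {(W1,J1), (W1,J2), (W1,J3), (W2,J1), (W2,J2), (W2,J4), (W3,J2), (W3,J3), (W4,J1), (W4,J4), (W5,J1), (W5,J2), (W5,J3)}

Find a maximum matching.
Matching: {(W2,J4), (W3,J3), (W4,J1), (W5,J2)}

Maximum matching (size 4):
  W2 → J4
  W3 → J3
  W4 → J1
  W5 → J2

Each worker is assigned to at most one job, and each job to at most one worker.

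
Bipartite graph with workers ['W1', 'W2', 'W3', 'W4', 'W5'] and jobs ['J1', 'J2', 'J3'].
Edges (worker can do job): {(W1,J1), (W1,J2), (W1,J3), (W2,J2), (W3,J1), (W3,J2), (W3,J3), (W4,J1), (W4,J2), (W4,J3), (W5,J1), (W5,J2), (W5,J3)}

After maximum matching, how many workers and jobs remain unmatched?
Unmatched: 2 workers, 0 jobs

Maximum matching size: 3
Workers: 5 total, 3 matched, 2 unmatched
Jobs: 3 total, 3 matched, 0 unmatched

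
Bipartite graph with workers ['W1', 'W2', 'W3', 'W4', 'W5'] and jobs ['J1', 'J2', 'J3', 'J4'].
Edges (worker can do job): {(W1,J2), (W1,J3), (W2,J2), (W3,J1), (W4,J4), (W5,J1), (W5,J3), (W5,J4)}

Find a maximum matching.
Matching: {(W1,J2), (W3,J1), (W4,J4), (W5,J3)}

Maximum matching (size 4):
  W1 → J2
  W3 → J1
  W4 → J4
  W5 → J3

Each worker is assigned to at most one job, and each job to at most one worker.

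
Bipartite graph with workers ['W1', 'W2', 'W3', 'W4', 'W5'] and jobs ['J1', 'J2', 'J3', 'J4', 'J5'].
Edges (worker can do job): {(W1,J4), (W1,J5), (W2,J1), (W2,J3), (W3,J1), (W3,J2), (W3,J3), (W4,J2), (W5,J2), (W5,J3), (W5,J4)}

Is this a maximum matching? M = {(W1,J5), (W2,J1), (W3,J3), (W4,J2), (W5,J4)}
Yes, size 5 is maximum

Proposed matching has size 5.
Maximum matching size for this graph: 5.

This is a maximum matching.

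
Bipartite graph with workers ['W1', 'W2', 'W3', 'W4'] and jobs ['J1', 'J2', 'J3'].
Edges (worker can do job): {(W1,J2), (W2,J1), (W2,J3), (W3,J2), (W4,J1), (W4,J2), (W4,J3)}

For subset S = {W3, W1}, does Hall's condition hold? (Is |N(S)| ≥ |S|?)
No: |N(S)| = 1, |S| = 2

Subset S = {W3, W1}
Neighbors N(S) = {J2}

|N(S)| = 1, |S| = 2
Hall's condition: |N(S)| ≥ |S| is NOT satisfied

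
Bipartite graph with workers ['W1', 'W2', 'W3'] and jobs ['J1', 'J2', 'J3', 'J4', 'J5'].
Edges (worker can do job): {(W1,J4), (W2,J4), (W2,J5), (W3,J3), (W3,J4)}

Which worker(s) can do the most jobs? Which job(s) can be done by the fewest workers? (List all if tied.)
Most versatile: W2, W3 (2 jobs); Least covered: J1, J2 (0 workers)

Worker degrees (jobs they can do): W1:1, W2:2, W3:2
Job degrees (workers who can do it): J1:0, J2:0, J3:1, J4:3, J5:1

Maximum worker degree is 2, achieved by: W2, W3
Minimum job degree is 0, achieved by: J1, J2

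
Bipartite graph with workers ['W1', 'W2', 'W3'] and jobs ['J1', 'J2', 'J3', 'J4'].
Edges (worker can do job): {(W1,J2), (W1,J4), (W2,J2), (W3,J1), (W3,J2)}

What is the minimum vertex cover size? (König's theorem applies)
Minimum vertex cover size = 3

By König's theorem: in bipartite graphs,
min vertex cover = max matching = 3

Maximum matching has size 3, so minimum vertex cover also has size 3.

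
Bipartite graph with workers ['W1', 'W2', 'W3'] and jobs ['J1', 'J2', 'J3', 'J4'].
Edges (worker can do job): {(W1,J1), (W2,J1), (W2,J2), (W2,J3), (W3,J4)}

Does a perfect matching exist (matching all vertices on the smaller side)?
Yes, perfect matching exists (size 3)

Perfect matching: {(W1,J1), (W2,J2), (W3,J4)}
All 3 vertices on the smaller side are matched.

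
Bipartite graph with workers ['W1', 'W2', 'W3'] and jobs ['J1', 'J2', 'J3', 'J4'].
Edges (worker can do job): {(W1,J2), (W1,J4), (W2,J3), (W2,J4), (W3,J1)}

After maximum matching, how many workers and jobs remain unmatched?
Unmatched: 0 workers, 1 jobs

Maximum matching size: 3
Workers: 3 total, 3 matched, 0 unmatched
Jobs: 4 total, 3 matched, 1 unmatched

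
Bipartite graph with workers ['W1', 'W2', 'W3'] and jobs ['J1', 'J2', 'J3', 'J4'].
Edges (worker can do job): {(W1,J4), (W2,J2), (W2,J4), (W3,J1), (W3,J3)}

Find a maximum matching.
Matching: {(W1,J4), (W2,J2), (W3,J3)}

Maximum matching (size 3):
  W1 → J4
  W2 → J2
  W3 → J3

Each worker is assigned to at most one job, and each job to at most one worker.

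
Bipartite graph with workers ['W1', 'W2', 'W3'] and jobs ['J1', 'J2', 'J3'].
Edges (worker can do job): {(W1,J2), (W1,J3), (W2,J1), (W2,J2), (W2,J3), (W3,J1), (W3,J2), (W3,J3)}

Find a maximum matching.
Matching: {(W1,J2), (W2,J3), (W3,J1)}

Maximum matching (size 3):
  W1 → J2
  W2 → J3
  W3 → J1

Each worker is assigned to at most one job, and each job to at most one worker.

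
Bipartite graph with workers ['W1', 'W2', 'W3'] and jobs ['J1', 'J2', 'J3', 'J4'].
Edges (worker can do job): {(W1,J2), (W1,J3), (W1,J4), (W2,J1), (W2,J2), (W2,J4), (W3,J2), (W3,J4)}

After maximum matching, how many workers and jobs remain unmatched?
Unmatched: 0 workers, 1 jobs

Maximum matching size: 3
Workers: 3 total, 3 matched, 0 unmatched
Jobs: 4 total, 3 matched, 1 unmatched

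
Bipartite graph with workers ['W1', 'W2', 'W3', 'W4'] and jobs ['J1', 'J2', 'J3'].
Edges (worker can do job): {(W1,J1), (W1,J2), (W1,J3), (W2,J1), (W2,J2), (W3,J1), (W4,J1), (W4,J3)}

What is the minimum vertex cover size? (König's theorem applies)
Minimum vertex cover size = 3

By König's theorem: in bipartite graphs,
min vertex cover = max matching = 3

Maximum matching has size 3, so minimum vertex cover also has size 3.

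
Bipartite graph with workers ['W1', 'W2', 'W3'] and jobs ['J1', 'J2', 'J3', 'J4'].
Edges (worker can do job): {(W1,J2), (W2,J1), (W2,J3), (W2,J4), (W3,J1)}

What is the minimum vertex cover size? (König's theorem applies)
Minimum vertex cover size = 3

By König's theorem: in bipartite graphs,
min vertex cover = max matching = 3

Maximum matching has size 3, so minimum vertex cover also has size 3.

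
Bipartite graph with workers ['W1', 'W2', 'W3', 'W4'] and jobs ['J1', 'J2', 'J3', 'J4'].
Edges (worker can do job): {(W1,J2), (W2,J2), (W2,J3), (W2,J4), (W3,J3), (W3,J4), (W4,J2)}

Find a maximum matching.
Matching: {(W2,J3), (W3,J4), (W4,J2)}

Maximum matching (size 3):
  W2 → J3
  W3 → J4
  W4 → J2

Each worker is assigned to at most one job, and each job to at most one worker.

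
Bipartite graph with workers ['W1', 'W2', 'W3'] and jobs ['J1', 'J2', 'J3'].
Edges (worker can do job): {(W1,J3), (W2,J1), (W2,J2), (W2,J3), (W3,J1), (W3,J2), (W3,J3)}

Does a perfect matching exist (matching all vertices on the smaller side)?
Yes, perfect matching exists (size 3)

Perfect matching: {(W1,J3), (W2,J1), (W3,J2)}
All 3 vertices on the smaller side are matched.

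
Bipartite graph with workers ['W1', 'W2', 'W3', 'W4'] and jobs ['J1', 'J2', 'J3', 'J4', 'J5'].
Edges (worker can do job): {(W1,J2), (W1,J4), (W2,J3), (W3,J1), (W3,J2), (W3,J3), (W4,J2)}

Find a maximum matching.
Matching: {(W1,J4), (W2,J3), (W3,J1), (W4,J2)}

Maximum matching (size 4):
  W1 → J4
  W2 → J3
  W3 → J1
  W4 → J2

Each worker is assigned to at most one job, and each job to at most one worker.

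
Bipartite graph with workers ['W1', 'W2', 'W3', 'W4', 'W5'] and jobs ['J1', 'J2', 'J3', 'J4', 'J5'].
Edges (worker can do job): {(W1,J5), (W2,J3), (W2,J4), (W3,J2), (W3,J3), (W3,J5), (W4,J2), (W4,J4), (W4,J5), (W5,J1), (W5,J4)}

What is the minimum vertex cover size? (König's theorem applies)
Minimum vertex cover size = 5

By König's theorem: in bipartite graphs,
min vertex cover = max matching = 5

Maximum matching has size 5, so minimum vertex cover also has size 5.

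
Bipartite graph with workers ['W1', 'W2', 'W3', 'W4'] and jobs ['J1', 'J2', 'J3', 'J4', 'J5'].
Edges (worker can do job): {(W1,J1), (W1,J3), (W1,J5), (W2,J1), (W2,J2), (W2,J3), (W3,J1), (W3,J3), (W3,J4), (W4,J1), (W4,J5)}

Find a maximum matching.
Matching: {(W1,J5), (W2,J2), (W3,J3), (W4,J1)}

Maximum matching (size 4):
  W1 → J5
  W2 → J2
  W3 → J3
  W4 → J1

Each worker is assigned to at most one job, and each job to at most one worker.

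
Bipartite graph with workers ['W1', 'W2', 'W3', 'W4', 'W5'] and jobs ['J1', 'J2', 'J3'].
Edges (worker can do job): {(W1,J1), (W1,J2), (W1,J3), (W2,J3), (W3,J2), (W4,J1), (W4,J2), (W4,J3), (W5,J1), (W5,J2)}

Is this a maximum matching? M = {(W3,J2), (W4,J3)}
No, size 2 is not maximum

Proposed matching has size 2.
Maximum matching size for this graph: 3.

This is NOT maximum - can be improved to size 3.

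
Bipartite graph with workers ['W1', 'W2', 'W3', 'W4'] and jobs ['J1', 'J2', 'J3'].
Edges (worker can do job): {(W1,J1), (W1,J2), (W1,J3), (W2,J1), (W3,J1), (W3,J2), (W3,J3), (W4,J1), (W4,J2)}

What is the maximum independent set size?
Maximum independent set = 4

By König's theorem:
- Min vertex cover = Max matching = 3
- Max independent set = Total vertices - Min vertex cover
- Max independent set = 7 - 3 = 4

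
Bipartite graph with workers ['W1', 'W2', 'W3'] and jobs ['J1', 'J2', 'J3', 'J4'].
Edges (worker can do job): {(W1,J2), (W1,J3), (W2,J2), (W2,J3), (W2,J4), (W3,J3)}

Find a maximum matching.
Matching: {(W1,J2), (W2,J4), (W3,J3)}

Maximum matching (size 3):
  W1 → J2
  W2 → J4
  W3 → J3

Each worker is assigned to at most one job, and each job to at most one worker.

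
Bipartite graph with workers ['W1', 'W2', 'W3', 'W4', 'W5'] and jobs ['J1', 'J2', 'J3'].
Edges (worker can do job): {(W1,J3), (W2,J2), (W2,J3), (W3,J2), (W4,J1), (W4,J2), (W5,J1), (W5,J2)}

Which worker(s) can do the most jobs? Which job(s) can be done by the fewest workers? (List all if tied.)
Most versatile: W2, W4, W5 (2 jobs); Least covered: J1, J3 (2 workers)

Worker degrees (jobs they can do): W1:1, W2:2, W3:1, W4:2, W5:2
Job degrees (workers who can do it): J1:2, J2:4, J3:2

Maximum worker degree is 2, achieved by: W2, W4, W5
Minimum job degree is 2, achieved by: J1, J3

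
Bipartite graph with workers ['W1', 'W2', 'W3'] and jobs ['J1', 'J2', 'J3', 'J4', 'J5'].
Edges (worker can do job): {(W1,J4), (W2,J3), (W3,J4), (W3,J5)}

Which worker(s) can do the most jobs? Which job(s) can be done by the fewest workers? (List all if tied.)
Most versatile: W3 (2 jobs); Least covered: J1, J2 (0 workers)

Worker degrees (jobs they can do): W1:1, W2:1, W3:2
Job degrees (workers who can do it): J1:0, J2:0, J3:1, J4:2, J5:1

Maximum worker degree is 2, achieved by: W3
Minimum job degree is 0, achieved by: J1, J2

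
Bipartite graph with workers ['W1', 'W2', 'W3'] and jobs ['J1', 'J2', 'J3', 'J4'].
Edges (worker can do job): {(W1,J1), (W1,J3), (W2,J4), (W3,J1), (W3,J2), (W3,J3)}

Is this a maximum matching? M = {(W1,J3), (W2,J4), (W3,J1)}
Yes, size 3 is maximum

Proposed matching has size 3.
Maximum matching size for this graph: 3.

This is a maximum matching.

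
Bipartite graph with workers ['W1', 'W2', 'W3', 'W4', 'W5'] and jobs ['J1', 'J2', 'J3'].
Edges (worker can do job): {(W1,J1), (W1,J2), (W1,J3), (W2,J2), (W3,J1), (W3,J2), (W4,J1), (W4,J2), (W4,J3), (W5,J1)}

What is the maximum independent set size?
Maximum independent set = 5

By König's theorem:
- Min vertex cover = Max matching = 3
- Max independent set = Total vertices - Min vertex cover
- Max independent set = 8 - 3 = 5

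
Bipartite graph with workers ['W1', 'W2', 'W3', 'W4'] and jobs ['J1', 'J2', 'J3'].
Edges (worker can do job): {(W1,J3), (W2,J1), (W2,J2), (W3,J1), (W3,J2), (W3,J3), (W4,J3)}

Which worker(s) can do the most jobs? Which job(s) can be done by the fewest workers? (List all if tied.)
Most versatile: W3 (3 jobs); Least covered: J1, J2 (2 workers)

Worker degrees (jobs they can do): W1:1, W2:2, W3:3, W4:1
Job degrees (workers who can do it): J1:2, J2:2, J3:3

Maximum worker degree is 3, achieved by: W3
Minimum job degree is 2, achieved by: J1, J2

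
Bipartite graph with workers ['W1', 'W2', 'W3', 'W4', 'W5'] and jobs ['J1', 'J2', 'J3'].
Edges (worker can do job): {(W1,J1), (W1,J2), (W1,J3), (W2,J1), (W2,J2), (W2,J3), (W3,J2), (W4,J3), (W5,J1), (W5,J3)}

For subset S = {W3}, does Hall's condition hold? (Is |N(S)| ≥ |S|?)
Yes: |N(S)| = 1, |S| = 1

Subset S = {W3}
Neighbors N(S) = {J2}

|N(S)| = 1, |S| = 1
Hall's condition: |N(S)| ≥ |S| is satisfied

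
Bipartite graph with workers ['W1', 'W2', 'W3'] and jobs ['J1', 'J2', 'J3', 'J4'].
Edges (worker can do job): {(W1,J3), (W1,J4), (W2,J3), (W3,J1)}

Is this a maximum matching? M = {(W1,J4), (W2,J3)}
No, size 2 is not maximum

Proposed matching has size 2.
Maximum matching size for this graph: 3.

This is NOT maximum - can be improved to size 3.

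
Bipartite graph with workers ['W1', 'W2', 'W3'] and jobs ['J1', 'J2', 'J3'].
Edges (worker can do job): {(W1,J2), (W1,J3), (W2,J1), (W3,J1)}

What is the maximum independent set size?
Maximum independent set = 4

By König's theorem:
- Min vertex cover = Max matching = 2
- Max independent set = Total vertices - Min vertex cover
- Max independent set = 6 - 2 = 4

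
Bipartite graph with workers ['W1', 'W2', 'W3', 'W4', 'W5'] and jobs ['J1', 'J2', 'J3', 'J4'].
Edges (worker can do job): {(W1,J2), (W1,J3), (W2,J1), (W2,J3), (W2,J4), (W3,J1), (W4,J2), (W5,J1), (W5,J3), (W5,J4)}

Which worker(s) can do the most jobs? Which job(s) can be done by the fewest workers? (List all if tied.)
Most versatile: W2, W5 (3 jobs); Least covered: J2, J4 (2 workers)

Worker degrees (jobs they can do): W1:2, W2:3, W3:1, W4:1, W5:3
Job degrees (workers who can do it): J1:3, J2:2, J3:3, J4:2

Maximum worker degree is 3, achieved by: W2, W5
Minimum job degree is 2, achieved by: J2, J4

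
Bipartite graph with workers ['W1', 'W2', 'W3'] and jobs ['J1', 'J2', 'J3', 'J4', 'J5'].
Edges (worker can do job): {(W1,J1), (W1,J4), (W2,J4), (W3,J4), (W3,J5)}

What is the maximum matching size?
Maximum matching size = 3

Maximum matching: {(W1,J1), (W2,J4), (W3,J5)}
Size: 3

This assigns 3 workers to 3 distinct jobs.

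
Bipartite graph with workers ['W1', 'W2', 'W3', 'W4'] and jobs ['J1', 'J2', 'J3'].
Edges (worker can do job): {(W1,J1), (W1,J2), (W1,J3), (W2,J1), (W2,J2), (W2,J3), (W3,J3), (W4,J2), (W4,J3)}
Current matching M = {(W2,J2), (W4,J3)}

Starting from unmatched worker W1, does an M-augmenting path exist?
Yes: W1 → J3 → W4 → J2 → W2 → J1

An M-augmenting path alternates non-matching / matching edges, starting and ending at unmatched vertices.
Path: W1 → J3 → W4 → J2 → W2 → J1
(J1 is unmatched in M, so the path is augmenting.)
Flipping edges along this path would increase |M| from 2 to 3.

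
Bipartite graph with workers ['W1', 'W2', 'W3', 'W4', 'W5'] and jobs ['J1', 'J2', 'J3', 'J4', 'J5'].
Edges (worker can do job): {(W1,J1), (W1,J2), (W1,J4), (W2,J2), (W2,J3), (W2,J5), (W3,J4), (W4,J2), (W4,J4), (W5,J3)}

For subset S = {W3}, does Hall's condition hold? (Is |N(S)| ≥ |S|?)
Yes: |N(S)| = 1, |S| = 1

Subset S = {W3}
Neighbors N(S) = {J4}

|N(S)| = 1, |S| = 1
Hall's condition: |N(S)| ≥ |S| is satisfied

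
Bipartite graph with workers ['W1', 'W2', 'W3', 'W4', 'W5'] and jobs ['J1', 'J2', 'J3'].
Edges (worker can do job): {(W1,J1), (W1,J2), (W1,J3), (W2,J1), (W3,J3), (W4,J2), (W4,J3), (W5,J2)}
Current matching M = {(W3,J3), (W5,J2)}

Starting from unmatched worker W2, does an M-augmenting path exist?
Yes: W2 → J1

An M-augmenting path alternates non-matching / matching edges, starting and ending at unmatched vertices.
Path: W2 → J1
(J1 is unmatched in M, so the path is augmenting.)
Flipping edges along this path would increase |M| from 2 to 3.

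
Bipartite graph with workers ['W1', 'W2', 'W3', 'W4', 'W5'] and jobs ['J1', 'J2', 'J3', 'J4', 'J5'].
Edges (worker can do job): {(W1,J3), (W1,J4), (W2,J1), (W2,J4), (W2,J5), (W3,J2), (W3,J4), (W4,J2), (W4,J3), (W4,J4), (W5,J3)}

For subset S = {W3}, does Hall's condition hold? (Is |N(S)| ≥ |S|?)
Yes: |N(S)| = 2, |S| = 1

Subset S = {W3}
Neighbors N(S) = {J2, J4}

|N(S)| = 2, |S| = 1
Hall's condition: |N(S)| ≥ |S| is satisfied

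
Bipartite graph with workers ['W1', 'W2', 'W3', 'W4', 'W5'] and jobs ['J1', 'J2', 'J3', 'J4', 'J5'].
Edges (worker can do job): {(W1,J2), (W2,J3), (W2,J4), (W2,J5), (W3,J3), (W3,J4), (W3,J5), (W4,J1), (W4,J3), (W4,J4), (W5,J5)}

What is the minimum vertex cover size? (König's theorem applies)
Minimum vertex cover size = 5

By König's theorem: in bipartite graphs,
min vertex cover = max matching = 5

Maximum matching has size 5, so minimum vertex cover also has size 5.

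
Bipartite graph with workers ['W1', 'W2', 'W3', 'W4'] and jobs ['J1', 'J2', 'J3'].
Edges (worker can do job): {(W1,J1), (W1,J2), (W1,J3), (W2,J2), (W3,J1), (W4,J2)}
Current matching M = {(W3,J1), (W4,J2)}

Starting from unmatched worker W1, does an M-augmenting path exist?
Yes: W1 → J3

An M-augmenting path alternates non-matching / matching edges, starting and ending at unmatched vertices.
Path: W1 → J3
(J3 is unmatched in M, so the path is augmenting.)
Flipping edges along this path would increase |M| from 2 to 3.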